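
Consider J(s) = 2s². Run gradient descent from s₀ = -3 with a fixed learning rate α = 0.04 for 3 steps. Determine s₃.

-1.778112

J′(s) = 4s
s₁ = -3 − 0.04·(-12) = -2.52
s₂ = -2.52 − 0.04·(-10.08) = -2.1168
s₃ = -2.1168 − 0.04·(-8.4672) = -1.778112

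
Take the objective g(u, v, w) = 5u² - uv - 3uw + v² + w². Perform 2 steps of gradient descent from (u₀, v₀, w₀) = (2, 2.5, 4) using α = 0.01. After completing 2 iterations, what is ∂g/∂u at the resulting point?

4.6297

∇g = (10u - v - 3w, -u + 2v, -3u + 2w)
(u₁, v₁, w₁) = (2, 2.5, 4) − 0.01·(5.5, 3, 2) = (1.945, 2.47, 3.98)
(u₂, v₂, w₂) = (1.945, 2.47, 3.98) − 0.01·(5.04, 2.995, 2.125) = (1.8946, 2.44005, 3.95875)
∂g/∂u at (1.8946, 2.44005, 3.95875) = 4.6297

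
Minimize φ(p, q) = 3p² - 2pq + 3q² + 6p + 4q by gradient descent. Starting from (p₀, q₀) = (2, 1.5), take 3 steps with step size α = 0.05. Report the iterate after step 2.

∇φ = (6p - 2q + 6, -2p + 6q + 4)
Step 1: at (2, 1.5), ∇φ = (15, 9) → (2, 1.5) − 0.05·(15, 9) = (1.25, 1.05)
Step 2: at (1.25, 1.05), ∇φ = (11.4, 7.8) → (1.25, 1.05) − 0.05·(11.4, 7.8) = (0.68, 0.66)

(0.68, 0.66)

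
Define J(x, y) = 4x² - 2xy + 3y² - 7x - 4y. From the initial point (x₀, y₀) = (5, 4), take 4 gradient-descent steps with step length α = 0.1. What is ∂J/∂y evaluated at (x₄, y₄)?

∇J = (8x - 2y - 7, -2x + 6y - 4)
(x₁, y₁) = (5, 4) − 0.1·(25, 10) = (2.5, 3)
(x₂, y₂) = (2.5, 3) − 0.1·(7, 9) = (1.8, 2.1)
(x₃, y₃) = (1.8, 2.1) − 0.1·(3.2, 5) = (1.48, 1.6)
(x₄, y₄) = (1.48, 1.6) − 0.1·(1.64, 2.64) = (1.316, 1.336)
∂J/∂y at (1.316, 1.336) = 1.384

1.384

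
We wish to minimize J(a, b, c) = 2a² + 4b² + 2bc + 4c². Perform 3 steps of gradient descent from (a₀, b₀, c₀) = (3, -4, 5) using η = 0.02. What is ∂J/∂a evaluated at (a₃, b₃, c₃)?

9.344256

∇J = (4a, 8b + 2c, 2b + 8c)
(a₁, b₁, c₁) = (3, -4, 5) − 0.02·(12, -22, 32) = (2.76, -3.56, 4.36)
(a₂, b₂, c₂) = (2.76, -3.56, 4.36) − 0.02·(11.04, -19.76, 27.76) = (2.5392, -3.1648, 3.8048)
(a₃, b₃, c₃) = (2.5392, -3.1648, 3.8048) − 0.02·(10.1568, -17.7088, 24.1088) = (2.336064, -2.810624, 3.322624)
∂J/∂a at (2.336064, -2.810624, 3.322624) = 9.344256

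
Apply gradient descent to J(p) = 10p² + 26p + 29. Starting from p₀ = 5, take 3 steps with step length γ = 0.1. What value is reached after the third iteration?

-7.6

J′(p) = 20p + 26
p₁ = 5 − 0.1·126 = -7.6
p₂ = -7.6 − 0.1·(-126) = 5
p₃ = 5 − 0.1·126 = -7.6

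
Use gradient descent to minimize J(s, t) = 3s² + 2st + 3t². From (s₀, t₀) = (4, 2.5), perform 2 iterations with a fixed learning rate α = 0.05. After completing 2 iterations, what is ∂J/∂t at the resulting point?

∇J = (6s + 2t, 2s + 6t)
(s₁, t₁) = (4, 2.5) − 0.05·(29, 23) = (2.55, 1.35)
(s₂, t₂) = (2.55, 1.35) − 0.05·(18, 13.2) = (1.65, 0.69)
∂J/∂t at (1.65, 0.69) = 7.44

7.44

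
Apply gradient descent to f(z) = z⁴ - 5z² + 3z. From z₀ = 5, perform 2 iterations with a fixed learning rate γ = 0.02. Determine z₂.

f′(z) = 4z³ - 10z + 3
Step 1: f′(5) = 453; z₁ = 5 − 0.02·453 = -4.06
Step 2: f′(-4.06) = -224.093664; z₂ = -4.06 − 0.02·(-224.093664) = 0.42187328

0.42187328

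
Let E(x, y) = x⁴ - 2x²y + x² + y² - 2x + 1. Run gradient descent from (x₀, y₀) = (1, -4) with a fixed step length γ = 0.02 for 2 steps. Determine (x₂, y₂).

(0.41632, -3.6336)

∇E = (4x³ - 4xy + 2x - 2, -2x² + 2y)
Step 1: at (1, -4), ∇E = (20, -10) → (1, -4) − 0.02·(20, -10) = (0.6, -3.8)
Step 2: at (0.6, -3.8), ∇E = (9.184, -8.32) → (0.6, -3.8) − 0.02·(9.184, -8.32) = (0.41632, -3.6336)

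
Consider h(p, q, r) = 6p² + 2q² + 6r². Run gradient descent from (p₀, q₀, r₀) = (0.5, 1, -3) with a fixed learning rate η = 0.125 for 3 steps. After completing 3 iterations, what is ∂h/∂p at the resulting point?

-0.75

∇h = (12p, 4q, 12r)
(p₁, q₁, r₁) = (0.5, 1, -3) − 0.125·(6, 4, -36) = (-0.25, 0.5, 1.5)
(p₂, q₂, r₂) = (-0.25, 0.5, 1.5) − 0.125·(-3, 2, 18) = (0.125, 0.25, -0.75)
(p₃, q₃, r₃) = (0.125, 0.25, -0.75) − 0.125·(1.5, 1, -9) = (-0.0625, 0.125, 0.375)
∂h/∂p at (-0.0625, 0.125, 0.375) = -0.75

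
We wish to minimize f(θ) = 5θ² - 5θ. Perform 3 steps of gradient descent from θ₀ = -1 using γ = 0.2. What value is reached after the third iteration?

2

f′(θ) = 10θ - 5
Step 1: f′(-1) = -15; θ₁ = -1 − 0.2·(-15) = 2
Step 2: f′(2) = 15; θ₂ = 2 − 0.2·15 = -1
Step 3: f′(-1) = -15; θ₃ = -1 − 0.2·(-15) = 2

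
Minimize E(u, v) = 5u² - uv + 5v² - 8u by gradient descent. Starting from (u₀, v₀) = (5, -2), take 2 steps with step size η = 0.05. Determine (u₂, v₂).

∇E = (10u - v - 8, -u + 10v)
Step 1: at (5, -2), ∇E = (44, -25) → (5, -2) − 0.05·(44, -25) = (2.8, -0.75)
Step 2: at (2.8, -0.75), ∇E = (20.75, -10.3) → (2.8, -0.75) − 0.05·(20.75, -10.3) = (1.7625, -0.235)

(1.7625, -0.235)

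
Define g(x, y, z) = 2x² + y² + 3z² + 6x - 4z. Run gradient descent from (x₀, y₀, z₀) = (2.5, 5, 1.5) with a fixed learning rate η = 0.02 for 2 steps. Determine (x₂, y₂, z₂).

(1.8856, 4.608, 1.312)

∇g = (4x + 6, 2y, 6z - 4)
Step 1: at (2.5, 5, 1.5), ∇g = (16, 10, 5) → (2.5, 5, 1.5) − 0.02·(16, 10, 5) = (2.18, 4.8, 1.4)
Step 2: at (2.18, 4.8, 1.4), ∇g = (14.72, 9.6, 4.4) → (2.18, 4.8, 1.4) − 0.02·(14.72, 9.6, 4.4) = (1.8856, 4.608, 1.312)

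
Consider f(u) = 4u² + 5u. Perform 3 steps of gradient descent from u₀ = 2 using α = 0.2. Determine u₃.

-1.192

f′(u) = 8u + 5
u₁ = 2 − 0.2·21 = -2.2
u₂ = -2.2 − 0.2·(-12.6) = 0.32
u₃ = 0.32 − 0.2·7.56 = -1.192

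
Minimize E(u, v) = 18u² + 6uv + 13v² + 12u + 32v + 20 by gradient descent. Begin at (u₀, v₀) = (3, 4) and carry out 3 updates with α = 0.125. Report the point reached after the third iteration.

(-251.203125, -144.34375)

∇E = (36u + 6v + 12, 6u + 26v + 32)
(u₁, v₁) = (3, 4) − 0.125·(144, 154) = (-15, -15.25)
(u₂, v₂) = (-15, -15.25) − 0.125·(-619.5, -454.5) = (62.4375, 41.5625)
(u₃, v₃) = (62.4375, 41.5625) − 0.125·(2509.125, 1487.25) = (-251.203125, -144.34375)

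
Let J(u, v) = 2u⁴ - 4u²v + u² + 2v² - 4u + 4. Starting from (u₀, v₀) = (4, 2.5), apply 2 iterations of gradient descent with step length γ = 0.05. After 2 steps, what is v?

67.528

∇J = (8u³ - 8uv + 2u - 4, -4u² + 4v)
(u₁, v₁) = (4, 2.5) − 0.05·(436, -54) = (-17.8, 5.2)
(u₂, v₂) = (-17.8, 5.2) − 0.05·(-44417.136, -1246.56) = (2203.0568, 67.528)
v = 67.528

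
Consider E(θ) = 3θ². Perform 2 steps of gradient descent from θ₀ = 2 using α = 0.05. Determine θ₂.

E′(θ) = 6θ
Step 1: E′(2) = 12; θ₁ = 2 − 0.05·12 = 1.4
Step 2: E′(1.4) = 8.4; θ₂ = 1.4 − 0.05·8.4 = 0.98

0.98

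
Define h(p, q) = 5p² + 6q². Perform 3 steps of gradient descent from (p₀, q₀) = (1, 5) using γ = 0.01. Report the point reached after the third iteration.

(0.729, 3.40736)

∇h = (10p, 12q)
(p₁, q₁) = (1, 5) − 0.01·(10, 60) = (0.9, 4.4)
(p₂, q₂) = (0.9, 4.4) − 0.01·(9, 52.8) = (0.81, 3.872)
(p₃, q₃) = (0.81, 3.872) − 0.01·(8.1, 46.464) = (0.729, 3.40736)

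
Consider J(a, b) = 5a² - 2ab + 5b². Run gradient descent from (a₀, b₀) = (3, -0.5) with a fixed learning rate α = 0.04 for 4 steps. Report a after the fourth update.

∇J = (10a - 2b, -2a + 10b)
(a₁, b₁) = (3, -0.5) − 0.04·(31, -11) = (1.76, -0.06)
(a₂, b₂) = (1.76, -0.06) − 0.04·(17.72, -4.12) = (1.0512, 0.1048)
(a₃, b₃) = (1.0512, 0.1048) − 0.04·(10.3024, -1.0544) = (0.639104, 0.146976)
(a₄, b₄) = (0.639104, 0.146976) − 0.04·(6.097088, 0.191552) = (0.39522048, 0.13931392)
a = 0.39522048

0.39522048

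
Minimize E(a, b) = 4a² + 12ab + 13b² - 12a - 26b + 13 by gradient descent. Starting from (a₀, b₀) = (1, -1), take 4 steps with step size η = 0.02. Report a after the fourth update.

∇E = (8a + 12b - 12, 12a + 26b - 26)
(a₁, b₁) = (1, -1) − 0.02·(-16, -40) = (1.32, -0.2)
(a₂, b₂) = (1.32, -0.2) − 0.02·(-3.84, -15.36) = (1.3968, 0.1072)
(a₃, b₃) = (1.3968, 0.1072) − 0.02·(0.4608, -6.4512) = (1.387584, 0.236224)
(a₄, b₄) = (1.387584, 0.236224) − 0.02·(1.93536, -3.207168) = (1.3488768, 0.30036736)
a = 1.3488768

1.3488768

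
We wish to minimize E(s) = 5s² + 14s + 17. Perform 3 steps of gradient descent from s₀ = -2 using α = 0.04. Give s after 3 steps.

-1.5296

E′(s) = 10s + 14
Step 1: E′(-2) = -6; s₁ = -2 − 0.04·(-6) = -1.76
Step 2: E′(-1.76) = -3.6; s₂ = -1.76 − 0.04·(-3.6) = -1.616
Step 3: E′(-1.616) = -2.16; s₃ = -1.616 − 0.04·(-2.16) = -1.5296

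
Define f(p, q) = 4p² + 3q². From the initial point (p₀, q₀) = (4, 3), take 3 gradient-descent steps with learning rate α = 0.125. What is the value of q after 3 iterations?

∇f = (8p, 6q)
(p₁, q₁) = (4, 3) − 0.125·(32, 18) = (0, 0.75)
(p₂, q₂) = (0, 0.75) − 0.125·(0, 4.5) = (0, 0.1875)
(p₃, q₃) = (0, 0.1875) − 0.125·(0, 1.125) = (0, 0.046875)
q = 0.046875

0.046875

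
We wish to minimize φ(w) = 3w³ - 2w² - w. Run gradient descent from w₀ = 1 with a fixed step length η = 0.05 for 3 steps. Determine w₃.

0.6818222

φ′(w) = 9w² - 4w - 1
w₁ = 1 − 0.05·4 = 0.8
w₂ = 0.8 − 0.05·1.56 = 0.722
w₃ = 0.722 − 0.05·0.803556 = 0.6818222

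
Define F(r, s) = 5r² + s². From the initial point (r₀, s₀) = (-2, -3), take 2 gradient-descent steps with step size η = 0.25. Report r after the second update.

-4.5

∇F = (10r, 2s)
(r₁, s₁) = (-2, -3) − 0.25·(-20, -6) = (3, -1.5)
(r₂, s₂) = (3, -1.5) − 0.25·(30, -3) = (-4.5, -0.75)
r = -4.5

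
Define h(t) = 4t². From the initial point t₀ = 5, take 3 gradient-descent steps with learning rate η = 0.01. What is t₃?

h′(t) = 8t
Step 1: h′(5) = 40; t₁ = 5 − 0.01·40 = 4.6
Step 2: h′(4.6) = 36.8; t₂ = 4.6 − 0.01·36.8 = 4.232
Step 3: h′(4.232) = 33.856; t₃ = 4.232 − 0.01·33.856 = 3.89344

3.89344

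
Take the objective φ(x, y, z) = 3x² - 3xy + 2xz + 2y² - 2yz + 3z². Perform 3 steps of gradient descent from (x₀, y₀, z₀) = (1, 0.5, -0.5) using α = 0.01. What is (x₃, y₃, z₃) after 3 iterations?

(0.8999885, 0.498117, -0.441517)

∇φ = (6x - 3y + 2z, -3x + 4y - 2z, 2x - 2y + 6z)
(x₁, y₁, z₁) = (1, 0.5, -0.5) − 0.01·(3.5, 0, -2) = (0.965, 0.5, -0.48)
(x₂, y₂, z₂) = (0.965, 0.5, -0.48) − 0.01·(3.33, 0.065, -1.95) = (0.9317, 0.49935, -0.4605)
(x₃, y₃, z₃) = (0.9317, 0.49935, -0.4605) − 0.01·(3.17115, 0.1233, -1.8983) = (0.8999885, 0.498117, -0.441517)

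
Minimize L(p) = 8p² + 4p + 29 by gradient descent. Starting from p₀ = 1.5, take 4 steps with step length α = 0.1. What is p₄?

-0.0232

L′(p) = 16p + 4
Step 1: L′(1.5) = 28; p₁ = 1.5 − 0.1·28 = -1.3
Step 2: L′(-1.3) = -16.8; p₂ = -1.3 − 0.1·(-16.8) = 0.38
Step 3: L′(0.38) = 10.08; p₃ = 0.38 − 0.1·10.08 = -0.628
Step 4: L′(-0.628) = -6.048; p₄ = -0.628 − 0.1·(-6.048) = -0.0232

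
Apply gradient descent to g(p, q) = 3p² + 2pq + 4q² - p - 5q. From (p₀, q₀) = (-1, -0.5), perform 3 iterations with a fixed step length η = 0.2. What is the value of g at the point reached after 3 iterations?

2.1144

∇g = (6p + 2q - 1, 2p + 8q - 5)
Step 1: at (-1, -0.5), ∇g = (-8, -11) → (-1, -0.5) − 0.2·(-8, -11) = (0.6, 1.7)
Step 2: at (0.6, 1.7), ∇g = (6, 9.8) → (0.6, 1.7) − 0.2·(6, 9.8) = (-0.6, -0.26)
Step 3: at (-0.6, -0.26), ∇g = (-5.12, -8.28) → (-0.6, -0.26) − 0.2·(-5.12, -8.28) = (0.424, 1.396)
g(0.424, 1.396) = 2.1144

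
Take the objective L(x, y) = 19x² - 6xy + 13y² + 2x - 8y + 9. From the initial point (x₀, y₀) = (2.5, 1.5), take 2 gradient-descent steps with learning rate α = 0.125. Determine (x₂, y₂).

∇L = (38x - 6y + 2, -6x + 26y - 8)
Step 1: at (2.5, 1.5), ∇L = (88, 16) → (2.5, 1.5) − 0.125·(88, 16) = (-8.5, -0.5)
Step 2: at (-8.5, -0.5), ∇L = (-318, 30) → (-8.5, -0.5) − 0.125·(-318, 30) = (31.25, -4.25)

(31.25, -4.25)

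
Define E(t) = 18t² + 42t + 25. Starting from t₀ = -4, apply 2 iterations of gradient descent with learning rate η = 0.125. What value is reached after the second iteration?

-35.875

E′(t) = 36t + 42
Step 1: E′(-4) = -102; t₁ = -4 − 0.125·(-102) = 8.75
Step 2: E′(8.75) = 357; t₂ = 8.75 − 0.125·357 = -35.875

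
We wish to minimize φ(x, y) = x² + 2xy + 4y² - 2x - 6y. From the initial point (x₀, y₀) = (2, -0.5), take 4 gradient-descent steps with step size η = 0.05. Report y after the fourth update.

∇φ = (2x + 2y - 2, 2x + 8y - 6)
Step 1: at (2, -0.5), ∇φ = (1, -6) → (2, -0.5) − 0.05·(1, -6) = (1.95, -0.2)
Step 2: at (1.95, -0.2), ∇φ = (1.5, -3.7) → (1.95, -0.2) − 0.05·(1.5, -3.7) = (1.875, -0.015)
Step 3: at (1.875, -0.015), ∇φ = (1.72, -2.37) → (1.875, -0.015) − 0.05·(1.72, -2.37) = (1.789, 0.1035)
Step 4: at (1.789, 0.1035), ∇φ = (1.785, -1.594) → (1.789, 0.1035) − 0.05·(1.785, -1.594) = (1.69975, 0.1832)
y = 0.1832

0.1832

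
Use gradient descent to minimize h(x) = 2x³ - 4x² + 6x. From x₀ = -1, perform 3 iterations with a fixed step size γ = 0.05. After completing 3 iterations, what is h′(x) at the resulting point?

945.890134

h′(x) = 6x² - 8x + 6
x₁ = -1 − 0.05·20 = -2
x₂ = -2 − 0.05·46 = -4.3
x₃ = -4.3 − 0.05·151.34 = -11.867
h′(x) at (-11.867) = 945.890134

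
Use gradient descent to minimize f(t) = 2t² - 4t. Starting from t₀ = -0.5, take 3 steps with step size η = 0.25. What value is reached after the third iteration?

f′(t) = 4t - 4
Step 1: f′(-0.5) = -6; t₁ = -0.5 − 0.25·(-6) = 1
Step 2: f′(1) = 0; t₂ = 1 − 0.25·0 = 1
Step 3: f′(1) = 0; t₃ = 1 − 0.25·0 = 1

1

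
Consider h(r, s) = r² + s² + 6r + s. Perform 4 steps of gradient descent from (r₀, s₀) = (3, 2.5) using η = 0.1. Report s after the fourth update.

∇h = (2r + 6, 2s + 1)
(r₁, s₁) = (3, 2.5) − 0.1·(12, 6) = (1.8, 1.9)
(r₂, s₂) = (1.8, 1.9) − 0.1·(9.6, 4.8) = (0.84, 1.42)
(r₃, s₃) = (0.84, 1.42) − 0.1·(7.68, 3.84) = (0.072, 1.036)
(r₄, s₄) = (0.072, 1.036) − 0.1·(6.144, 3.072) = (-0.5424, 0.7288)
s = 0.7288

0.7288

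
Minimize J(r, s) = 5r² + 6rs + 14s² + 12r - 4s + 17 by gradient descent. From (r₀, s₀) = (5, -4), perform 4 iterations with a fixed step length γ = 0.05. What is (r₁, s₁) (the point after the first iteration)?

(3.1, 0.3)

∇J = (10r + 6s + 12, 6r + 28s - 4)
(r₁, s₁) = (5, -4) − 0.05·(38, -86) = (3.1, 0.3)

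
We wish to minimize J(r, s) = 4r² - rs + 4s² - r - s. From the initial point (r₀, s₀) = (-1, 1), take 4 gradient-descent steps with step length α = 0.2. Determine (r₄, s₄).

∇J = (8r - s - 1, -r + 8s - 1)
Step 1: at (-1, 1), ∇J = (-10, 8) → (-1, 1) − 0.2·(-10, 8) = (1, -0.6)
Step 2: at (1, -0.6), ∇J = (7.6, -6.8) → (1, -0.6) − 0.2·(7.6, -6.8) = (-0.52, 0.76)
Step 3: at (-0.52, 0.76), ∇J = (-5.92, 5.6) → (-0.52, 0.76) − 0.2·(-5.92, 5.6) = (0.664, -0.36)
Step 4: at (0.664, -0.36), ∇J = (4.672, -4.544) → (0.664, -0.36) − 0.2·(4.672, -4.544) = (-0.2704, 0.5488)

(-0.2704, 0.5488)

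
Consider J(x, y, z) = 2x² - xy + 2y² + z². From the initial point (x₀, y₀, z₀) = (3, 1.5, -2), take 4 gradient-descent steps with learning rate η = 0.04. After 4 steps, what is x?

∇J = (4x - y, -x + 4y, 2z)
Step 1: at (3, 1.5, -2), ∇J = (10.5, 3, -4) → (3, 1.5, -2) − 0.04·(10.5, 3, -4) = (2.58, 1.38, -1.84)
Step 2: at (2.58, 1.38, -1.84), ∇J = (8.94, 2.94, -3.68) → (2.58, 1.38, -1.84) − 0.04·(8.94, 2.94, -3.68) = (2.2224, 1.2624, -1.6928)
Step 3: at (2.2224, 1.2624, -1.6928), ∇J = (7.6272, 2.8272, -3.3856) → (2.2224, 1.2624, -1.6928) − 0.04·(7.6272, 2.8272, -3.3856) = (1.917312, 1.149312, -1.557376)
Step 4: at (1.917312, 1.149312, -1.557376), ∇J = (6.519936, 2.679936, -3.114752) → (1.917312, 1.149312, -1.557376) − 0.04·(6.519936, 2.679936, -3.114752) = (1.65651456, 1.04211456, -1.43278592)
x = 1.65651456

1.65651456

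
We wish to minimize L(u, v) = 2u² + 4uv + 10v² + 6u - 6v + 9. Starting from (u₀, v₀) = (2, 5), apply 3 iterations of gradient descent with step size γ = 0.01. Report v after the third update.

∇L = (4u + 4v + 6, 4u + 20v - 6)
(u₁, v₁) = (2, 5) − 0.01·(34, 102) = (1.66, 3.98)
(u₂, v₂) = (1.66, 3.98) − 0.01·(28.56, 80.24) = (1.3744, 3.1776)
(u₃, v₃) = (1.3744, 3.1776) − 0.01·(24.208, 63.0496) = (1.13232, 2.547104)
v = 2.547104

2.547104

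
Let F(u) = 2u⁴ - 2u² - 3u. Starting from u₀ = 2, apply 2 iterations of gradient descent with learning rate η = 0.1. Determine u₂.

F′(u) = 8u³ - 4u - 3
u₁ = 2 − 0.1·53 = -3.3
u₂ = -3.3 − 0.1·(-277.296) = 24.4296

24.4296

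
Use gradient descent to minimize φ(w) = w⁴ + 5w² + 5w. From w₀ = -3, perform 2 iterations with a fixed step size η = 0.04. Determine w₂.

φ′(w) = 4w³ + 10w + 5
Step 1: φ′(-3) = -133; w₁ = -3 − 0.04·(-133) = 2.32
Step 2: φ′(2.32) = 78.148672; w₂ = 2.32 − 0.04·78.148672 = -0.80594688

-0.80594688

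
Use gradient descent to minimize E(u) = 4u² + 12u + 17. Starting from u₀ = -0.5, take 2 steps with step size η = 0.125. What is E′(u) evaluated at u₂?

E′(u) = 8u + 12
Step 1: E′(-0.5) = 8; u₁ = -0.5 − 0.125·8 = -1.5
Step 2: E′(-1.5) = 0; u₂ = -1.5 − 0.125·0 = -1.5
E′(u) at (-1.5) = 0

0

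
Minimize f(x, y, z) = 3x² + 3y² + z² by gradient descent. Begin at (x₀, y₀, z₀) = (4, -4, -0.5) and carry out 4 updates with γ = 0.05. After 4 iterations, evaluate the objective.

5.6418257625

∇f = (6x, 6y, 2z)
Step 1: at (4, -4, -0.5), ∇f = (24, -24, -1) → (4, -4, -0.5) − 0.05·(24, -24, -1) = (2.8, -2.8, -0.45)
Step 2: at (2.8, -2.8, -0.45), ∇f = (16.8, -16.8, -0.9) → (2.8, -2.8, -0.45) − 0.05·(16.8, -16.8, -0.9) = (1.96, -1.96, -0.405)
Step 3: at (1.96, -1.96, -0.405), ∇f = (11.76, -11.76, -0.81) → (1.96, -1.96, -0.405) − 0.05·(11.76, -11.76, -0.81) = (1.372, -1.372, -0.3645)
Step 4: at (1.372, -1.372, -0.3645), ∇f = (8.232, -8.232, -0.729) → (1.372, -1.372, -0.3645) − 0.05·(8.232, -8.232, -0.729) = (0.9604, -0.9604, -0.32805)
f(0.9604, -0.9604, -0.32805) = 5.6418257625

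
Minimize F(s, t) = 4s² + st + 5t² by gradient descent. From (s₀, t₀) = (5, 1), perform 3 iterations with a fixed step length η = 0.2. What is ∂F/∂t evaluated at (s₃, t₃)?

∇F = (8s + t, s + 10t)
Step 1: at (5, 1), ∇F = (41, 15) → (5, 1) − 0.2·(41, 15) = (-3.2, -2)
Step 2: at (-3.2, -2), ∇F = (-27.6, -23.2) → (-3.2, -2) − 0.2·(-27.6, -23.2) = (2.32, 2.64)
Step 3: at (2.32, 2.64), ∇F = (21.2, 28.72) → (2.32, 2.64) − 0.2·(21.2, 28.72) = (-1.92, -3.104)
∂F/∂t at (-1.92, -3.104) = -32.96

-32.96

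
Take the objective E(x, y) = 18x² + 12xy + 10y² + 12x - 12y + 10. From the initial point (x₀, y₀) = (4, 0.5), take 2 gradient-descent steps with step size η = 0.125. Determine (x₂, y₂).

∇E = (36x + 12y + 12, 12x + 20y - 12)
Step 1: at (4, 0.5), ∇E = (162, 46) → (4, 0.5) − 0.125·(162, 46) = (-16.25, -5.25)
Step 2: at (-16.25, -5.25), ∇E = (-636, -312) → (-16.25, -5.25) − 0.125·(-636, -312) = (63.25, 33.75)

(63.25, 33.75)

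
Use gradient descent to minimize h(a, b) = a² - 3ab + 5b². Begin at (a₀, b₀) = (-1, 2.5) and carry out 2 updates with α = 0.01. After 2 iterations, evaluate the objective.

24.9442054675

∇h = (2a - 3b, -3a + 10b)
(a₁, b₁) = (-1, 2.5) − 0.01·(-9.5, 28) = (-0.905, 2.22)
(a₂, b₂) = (-0.905, 2.22) − 0.01·(-8.47, 24.915) = (-0.8203, 1.97085)
h(-0.8203, 1.97085) = 24.9442054675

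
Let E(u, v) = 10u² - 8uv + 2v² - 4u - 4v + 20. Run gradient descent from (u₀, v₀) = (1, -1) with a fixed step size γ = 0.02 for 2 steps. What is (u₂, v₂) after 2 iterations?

(0.2832, -0.4624)

∇E = (20u - 8v - 4, -8u + 4v - 4)
(u₁, v₁) = (1, -1) − 0.02·(24, -16) = (0.52, -0.68)
(u₂, v₂) = (0.52, -0.68) − 0.02·(11.84, -10.88) = (0.2832, -0.4624)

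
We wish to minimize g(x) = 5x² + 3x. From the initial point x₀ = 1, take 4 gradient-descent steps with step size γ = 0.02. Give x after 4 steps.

g′(x) = 10x + 3
x₁ = 1 − 0.02·13 = 0.74
x₂ = 0.74 − 0.02·10.4 = 0.532
x₃ = 0.532 − 0.02·8.32 = 0.3656
x₄ = 0.3656 − 0.02·6.656 = 0.23248

0.23248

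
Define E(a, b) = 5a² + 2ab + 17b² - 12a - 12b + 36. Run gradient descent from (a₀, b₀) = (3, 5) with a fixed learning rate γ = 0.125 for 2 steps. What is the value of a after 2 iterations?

∇E = (10a + 2b - 12, 2a + 34b - 12)
Step 1: at (3, 5), ∇E = (28, 164) → (3, 5) − 0.125·(28, 164) = (-0.5, -15.5)
Step 2: at (-0.5, -15.5), ∇E = (-48, -540) → (-0.5, -15.5) − 0.125·(-48, -540) = (5.5, 52)
a = 5.5

5.5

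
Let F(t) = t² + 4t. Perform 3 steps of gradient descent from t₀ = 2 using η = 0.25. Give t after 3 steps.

F′(t) = 2t + 4
t₁ = 2 − 0.25·8 = 0
t₂ = 0 − 0.25·4 = -1
t₃ = -1 − 0.25·2 = -1.5

-1.5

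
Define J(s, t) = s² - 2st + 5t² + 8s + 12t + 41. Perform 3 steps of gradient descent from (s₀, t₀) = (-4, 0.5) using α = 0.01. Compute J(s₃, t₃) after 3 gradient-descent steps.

21.621746275328

∇J = (2s - 2t + 8, -2s + 10t + 12)
Step 1: at (-4, 0.5), ∇J = (-1, 25) → (-4, 0.5) − 0.01·(-1, 25) = (-3.99, 0.25)
Step 2: at (-3.99, 0.25), ∇J = (-0.48, 22.48) → (-3.99, 0.25) − 0.01·(-0.48, 22.48) = (-3.9852, 0.0252)
Step 3: at (-3.9852, 0.0252), ∇J = (-0.0208, 20.2224) → (-3.9852, 0.0252) − 0.01·(-0.0208, 20.2224) = (-3.984992, -0.177024)
J(-3.984992, -0.177024) = 21.621746275328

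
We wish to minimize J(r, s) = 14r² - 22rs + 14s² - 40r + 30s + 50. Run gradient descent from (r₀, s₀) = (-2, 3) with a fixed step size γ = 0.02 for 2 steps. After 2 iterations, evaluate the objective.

∇J = (28r - 22s - 40, -22r + 28s + 30)
Step 1: at (-2, 3), ∇J = (-162, 158) → (-2, 3) − 0.02·(-162, 158) = (1.24, -0.16)
Step 2: at (1.24, -0.16), ∇J = (-1.76, -1.76) → (1.24, -0.16) − 0.02·(-1.76, -1.76) = (1.2752, -0.1248)
J(1.2752, -0.1248) = 21.73313024

21.73313024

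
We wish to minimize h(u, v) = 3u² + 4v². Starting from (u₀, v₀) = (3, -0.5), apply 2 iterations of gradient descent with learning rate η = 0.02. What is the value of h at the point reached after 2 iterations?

∇h = (6u, 8v)
Step 1: at (3, -0.5), ∇h = (18, -4) → (3, -0.5) − 0.02·(18, -4) = (2.64, -0.42)
Step 2: at (2.64, -0.42), ∇h = (15.84, -3.36) → (2.64, -0.42) − 0.02·(15.84, -3.36) = (2.3232, -0.3528)
h(2.3232, -0.3528) = 16.68964608

16.68964608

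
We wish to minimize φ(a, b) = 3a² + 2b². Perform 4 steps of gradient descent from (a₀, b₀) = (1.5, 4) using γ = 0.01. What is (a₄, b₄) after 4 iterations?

∇φ = (6a, 4b)
Step 1: at (1.5, 4), ∇φ = (9, 16) → (1.5, 4) − 0.01·(9, 16) = (1.41, 3.84)
Step 2: at (1.41, 3.84), ∇φ = (8.46, 15.36) → (1.41, 3.84) − 0.01·(8.46, 15.36) = (1.3254, 3.6864)
Step 3: at (1.3254, 3.6864), ∇φ = (7.9524, 14.7456) → (1.3254, 3.6864) − 0.01·(7.9524, 14.7456) = (1.245876, 3.538944)
Step 4: at (1.245876, 3.538944), ∇φ = (7.475256, 14.155776) → (1.245876, 3.538944) − 0.01·(7.475256, 14.155776) = (1.17112344, 3.39738624)

(1.17112344, 3.39738624)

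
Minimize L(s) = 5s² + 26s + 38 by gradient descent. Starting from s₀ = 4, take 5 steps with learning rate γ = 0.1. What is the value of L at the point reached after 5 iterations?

4.2

L′(s) = 10s + 26
s₁ = 4 − 0.1·66 = -2.6
s₂ = -2.6 − 0.1·0 = -2.6
s₃ = -2.6 − 0.1·0 = -2.6
s₄ = -2.6 − 0.1·0 = -2.6
s₅ = -2.6 − 0.1·0 = -2.6
L(-2.6) = 4.2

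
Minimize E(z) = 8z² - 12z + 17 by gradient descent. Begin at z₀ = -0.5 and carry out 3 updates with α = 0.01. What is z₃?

0.00912

E′(z) = 16z - 12
Step 1: E′(-0.5) = -20; z₁ = -0.5 − 0.01·(-20) = -0.3
Step 2: E′(-0.3) = -16.8; z₂ = -0.3 − 0.01·(-16.8) = -0.132
Step 3: E′(-0.132) = -14.112; z₃ = -0.132 − 0.01·(-14.112) = 0.00912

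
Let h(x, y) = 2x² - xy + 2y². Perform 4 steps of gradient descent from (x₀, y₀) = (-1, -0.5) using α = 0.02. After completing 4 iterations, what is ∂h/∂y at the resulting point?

∇h = (4x - y, -x + 4y)
Step 1: at (-1, -0.5), ∇h = (-3.5, -1) → (-1, -0.5) − 0.02·(-3.5, -1) = (-0.93, -0.48)
Step 2: at (-0.93, -0.48), ∇h = (-3.24, -0.99) → (-0.93, -0.48) − 0.02·(-3.24, -0.99) = (-0.8652, -0.4602)
Step 3: at (-0.8652, -0.4602), ∇h = (-3.0006, -0.9756) → (-0.8652, -0.4602) − 0.02·(-3.0006, -0.9756) = (-0.805188, -0.440688)
Step 4: at (-0.805188, -0.440688), ∇h = (-2.780064, -0.957564) → (-0.805188, -0.440688) − 0.02·(-2.780064, -0.957564) = (-0.74958672, -0.42153672)
∂h/∂y at (-0.74958672, -0.42153672) = -0.93656016

-0.93656016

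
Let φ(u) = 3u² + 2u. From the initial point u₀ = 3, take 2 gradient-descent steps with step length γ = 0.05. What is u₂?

φ′(u) = 6u + 2
Step 1: φ′(3) = 20; u₁ = 3 − 0.05·20 = 2
Step 2: φ′(2) = 14; u₂ = 2 − 0.05·14 = 1.3

1.3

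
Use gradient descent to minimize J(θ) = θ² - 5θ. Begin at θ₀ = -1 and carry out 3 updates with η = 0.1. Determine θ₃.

0.708

J′(θ) = 2θ - 5
θ₁ = -1 − 0.1·(-7) = -0.3
θ₂ = -0.3 − 0.1·(-5.6) = 0.26
θ₃ = 0.26 − 0.1·(-4.48) = 0.708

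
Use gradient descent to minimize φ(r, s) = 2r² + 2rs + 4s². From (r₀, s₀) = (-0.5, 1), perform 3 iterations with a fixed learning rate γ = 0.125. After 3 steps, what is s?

∇φ = (4r + 2s, 2r + 8s)
(r₁, s₁) = (-0.5, 1) − 0.125·(0, 7) = (-0.5, 0.125)
(r₂, s₂) = (-0.5, 0.125) − 0.125·(-1.75, 0) = (-0.28125, 0.125)
(r₃, s₃) = (-0.28125, 0.125) − 0.125·(-0.875, 0.4375) = (-0.171875, 0.0703125)
s = 0.0703125

0.0703125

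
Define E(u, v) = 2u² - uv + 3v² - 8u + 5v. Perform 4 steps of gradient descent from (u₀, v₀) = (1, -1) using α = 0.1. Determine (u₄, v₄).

(1.716, -0.5873)

∇E = (4u - v - 8, -u + 6v + 5)
(u₁, v₁) = (1, -1) − 0.1·(-3, -2) = (1.3, -0.8)
(u₂, v₂) = (1.3, -0.8) − 0.1·(-2, -1.1) = (1.5, -0.69)
(u₃, v₃) = (1.5, -0.69) − 0.1·(-1.31, -0.64) = (1.631, -0.626)
(u₄, v₄) = (1.631, -0.626) − 0.1·(-0.85, -0.387) = (1.716, -0.5873)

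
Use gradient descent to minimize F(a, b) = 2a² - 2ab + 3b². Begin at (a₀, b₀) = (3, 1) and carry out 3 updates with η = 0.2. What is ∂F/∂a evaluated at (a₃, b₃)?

∇F = (4a - 2b, -2a + 6b)
Step 1: at (3, 1), ∇F = (10, 0) → (3, 1) − 0.2·(10, 0) = (1, 1)
Step 2: at (1, 1), ∇F = (2, 4) → (1, 1) − 0.2·(2, 4) = (0.6, 0.2)
Step 3: at (0.6, 0.2), ∇F = (2, 0) → (0.6, 0.2) − 0.2·(2, 0) = (0.2, 0.2)
∂F/∂a at (0.2, 0.2) = 0.4

0.4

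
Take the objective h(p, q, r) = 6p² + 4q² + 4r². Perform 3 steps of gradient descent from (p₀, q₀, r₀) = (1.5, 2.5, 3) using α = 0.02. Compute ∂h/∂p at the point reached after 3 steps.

7.901568

∇h = (12p, 8q, 8r)
(p₁, q₁, r₁) = (1.5, 2.5, 3) − 0.02·(18, 20, 24) = (1.14, 2.1, 2.52)
(p₂, q₂, r₂) = (1.14, 2.1, 2.52) − 0.02·(13.68, 16.8, 20.16) = (0.8664, 1.764, 2.1168)
(p₃, q₃, r₃) = (0.8664, 1.764, 2.1168) − 0.02·(10.3968, 14.112, 16.9344) = (0.658464, 1.48176, 1.778112)
∂h/∂p at (0.658464, 1.48176, 1.778112) = 7.901568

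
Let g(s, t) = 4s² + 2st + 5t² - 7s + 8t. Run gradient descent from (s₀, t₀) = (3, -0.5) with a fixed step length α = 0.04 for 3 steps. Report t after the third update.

-1.091168

∇g = (8s + 2t - 7, 2s + 10t + 8)
(s₁, t₁) = (3, -0.5) − 0.04·(16, 9) = (2.36, -0.86)
(s₂, t₂) = (2.36, -0.86) − 0.04·(10.16, 4.12) = (1.9536, -1.0248)
(s₃, t₃) = (1.9536, -1.0248) − 0.04·(6.5792, 1.6592) = (1.690432, -1.091168)
t = -1.091168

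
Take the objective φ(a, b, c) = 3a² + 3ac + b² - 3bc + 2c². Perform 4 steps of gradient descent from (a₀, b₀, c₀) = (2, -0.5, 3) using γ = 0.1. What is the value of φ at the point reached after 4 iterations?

∇φ = (6a + 3c, 2b - 3c, 3a - 3b + 4c)
(a₁, b₁, c₁) = (2, -0.5, 3) − 0.1·(21, -10, 19.5) = (-0.1, 0.5, 1.05)
(a₂, b₂, c₂) = (-0.1, 0.5, 1.05) − 0.1·(2.55, -2.15, 2.4) = (-0.355, 0.715, 0.81)
(a₃, b₃, c₃) = (-0.355, 0.715, 0.81) − 0.1·(0.3, -1, 0.03) = (-0.385, 0.815, 0.807)
(a₄, b₄, c₄) = (-0.385, 0.815, 0.807) − 0.1·(0.111, -0.791, -0.372) = (-0.3961, 0.8941, 0.8442)
φ(-0.3961, 0.8941, 0.8442) = -0.5721128

-0.5721128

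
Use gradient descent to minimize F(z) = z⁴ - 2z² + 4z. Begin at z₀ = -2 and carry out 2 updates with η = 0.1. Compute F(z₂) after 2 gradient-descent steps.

F′(z) = 4z³ - 4z + 4
Step 1: F′(-2) = -20; z₁ = -2 − 0.1·(-20) = 0
Step 2: F′(0) = 4; z₂ = 0 − 0.1·4 = -0.4
F(-0.4) = -1.8944

-1.8944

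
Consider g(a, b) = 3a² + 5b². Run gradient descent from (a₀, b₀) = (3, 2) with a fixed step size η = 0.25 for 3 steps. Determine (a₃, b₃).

∇g = (6a, 10b)
(a₁, b₁) = (3, 2) − 0.25·(18, 20) = (-1.5, -3)
(a₂, b₂) = (-1.5, -3) − 0.25·(-9, -30) = (0.75, 4.5)
(a₃, b₃) = (0.75, 4.5) − 0.25·(4.5, 45) = (-0.375, -6.75)

(-0.375, -6.75)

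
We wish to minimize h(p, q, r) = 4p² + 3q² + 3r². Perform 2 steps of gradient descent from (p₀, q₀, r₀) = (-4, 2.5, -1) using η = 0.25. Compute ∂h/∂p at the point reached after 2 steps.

-32

∇h = (8p, 6q, 6r)
(p₁, q₁, r₁) = (-4, 2.5, -1) − 0.25·(-32, 15, -6) = (4, -1.25, 0.5)
(p₂, q₂, r₂) = (4, -1.25, 0.5) − 0.25·(32, -7.5, 3) = (-4, 0.625, -0.25)
∂h/∂p at (-4, 0.625, -0.25) = -32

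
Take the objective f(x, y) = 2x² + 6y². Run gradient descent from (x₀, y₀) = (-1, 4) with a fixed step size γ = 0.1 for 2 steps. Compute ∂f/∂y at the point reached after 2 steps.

∇f = (4x, 12y)
Step 1: at (-1, 4), ∇f = (-4, 48) → (-1, 4) − 0.1·(-4, 48) = (-0.6, -0.8)
Step 2: at (-0.6, -0.8), ∇f = (-2.4, -9.6) → (-0.6, -0.8) − 0.1·(-2.4, -9.6) = (-0.36, 0.16)
∂f/∂y at (-0.36, 0.16) = 1.92

1.92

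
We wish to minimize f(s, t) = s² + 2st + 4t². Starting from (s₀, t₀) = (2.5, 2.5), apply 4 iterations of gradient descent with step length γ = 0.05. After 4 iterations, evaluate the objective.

∇f = (2s + 2t, 2s + 8t)
(s₁, t₁) = (2.5, 2.5) − 0.05·(10, 25) = (2, 1.25)
(s₂, t₂) = (2, 1.25) − 0.05·(6.5, 14) = (1.675, 0.55)
(s₃, t₃) = (1.675, 0.55) − 0.05·(4.45, 7.75) = (1.4525, 0.1625)
(s₄, t₄) = (1.4525, 0.1625) − 0.05·(3.23, 4.205) = (1.291, -0.04775)
f(1.291, -0.04775) = 1.55251075

1.55251075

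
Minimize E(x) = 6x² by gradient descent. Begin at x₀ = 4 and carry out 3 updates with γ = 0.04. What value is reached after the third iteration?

0.562432

E′(x) = 12x
x₁ = 4 − 0.04·48 = 2.08
x₂ = 2.08 − 0.04·24.96 = 1.0816
x₃ = 1.0816 − 0.04·12.9792 = 0.562432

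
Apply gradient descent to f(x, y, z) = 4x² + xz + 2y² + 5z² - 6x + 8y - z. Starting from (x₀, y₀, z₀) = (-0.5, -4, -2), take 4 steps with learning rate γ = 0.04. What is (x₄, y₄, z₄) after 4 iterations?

∇f = (8x + z - 6, 4y + 8, x + 10z - 1)
Step 1: at (-0.5, -4, -2), ∇f = (-12, -8, -21.5) → (-0.5, -4, -2) − 0.04·(-12, -8, -21.5) = (-0.02, -3.68, -1.14)
Step 2: at (-0.02, -3.68, -1.14), ∇f = (-7.3, -6.72, -12.42) → (-0.02, -3.68, -1.14) − 0.04·(-7.3, -6.72, -12.42) = (0.272, -3.4112, -0.6432)
Step 3: at (0.272, -3.4112, -0.6432), ∇f = (-4.4672, -5.6448, -7.16) → (0.272, -3.4112, -0.6432) − 0.04·(-4.4672, -5.6448, -7.16) = (0.450688, -3.185408, -0.3568)
Step 4: at (0.450688, -3.185408, -0.3568), ∇f = (-2.751296, -4.741632, -4.117312) → (0.450688, -3.185408, -0.3568) − 0.04·(-2.751296, -4.741632, -4.117312) = (0.56073984, -2.99574272, -0.19210752)

(0.56073984, -2.99574272, -0.19210752)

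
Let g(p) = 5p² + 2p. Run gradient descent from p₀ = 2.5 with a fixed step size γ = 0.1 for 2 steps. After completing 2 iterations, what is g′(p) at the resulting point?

g′(p) = 10p + 2
p₁ = 2.5 − 0.1·27 = -0.2
p₂ = -0.2 − 0.1·0 = -0.2
g′(p) at (-0.2) = 0

0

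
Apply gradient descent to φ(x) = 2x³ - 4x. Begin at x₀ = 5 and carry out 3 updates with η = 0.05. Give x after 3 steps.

φ′(x) = 6x² - 4
Step 1: φ′(5) = 146; x₁ = 5 − 0.05·146 = -2.3
Step 2: φ′(-2.3) = 27.74; x₂ = -2.3 − 0.05·27.74 = -3.687
Step 3: φ′(-3.687) = 77.563814; x₃ = -3.687 − 0.05·77.563814 = -7.5651907

-7.5651907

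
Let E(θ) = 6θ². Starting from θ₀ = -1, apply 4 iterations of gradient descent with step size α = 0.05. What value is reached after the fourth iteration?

E′(θ) = 12θ
Step 1: E′(-1) = -12; θ₁ = -1 − 0.05·(-12) = -0.4
Step 2: E′(-0.4) = -4.8; θ₂ = -0.4 − 0.05·(-4.8) = -0.16
Step 3: E′(-0.16) = -1.92; θ₃ = -0.16 − 0.05·(-1.92) = -0.064
Step 4: E′(-0.064) = -0.768; θ₄ = -0.064 − 0.05·(-0.768) = -0.0256

-0.0256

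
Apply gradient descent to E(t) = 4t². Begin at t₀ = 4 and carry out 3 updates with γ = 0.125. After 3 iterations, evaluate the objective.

E′(t) = 8t
t₁ = 4 − 0.125·32 = 0
t₂ = 0 − 0.125·0 = 0
t₃ = 0 − 0.125·0 = 0
E(0) = 0

0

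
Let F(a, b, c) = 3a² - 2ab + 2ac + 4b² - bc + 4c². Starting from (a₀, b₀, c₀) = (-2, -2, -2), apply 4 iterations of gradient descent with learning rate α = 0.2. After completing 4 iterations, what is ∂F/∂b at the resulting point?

∇F = (6a - 2b + 2c, -2a + 8b - c, 2a - b + 8c)
(a₁, b₁, c₁) = (-2, -2, -2) − 0.2·(-12, -10, -18) = (0.4, 0, 1.6)
(a₂, b₂, c₂) = (0.4, 0, 1.6) − 0.2·(5.6, -2.4, 13.6) = (-0.72, 0.48, -1.12)
(a₃, b₃, c₃) = (-0.72, 0.48, -1.12) − 0.2·(-7.52, 6.4, -10.88) = (0.784, -0.8, 1.056)
(a₄, b₄, c₄) = (0.784, -0.8, 1.056) − 0.2·(8.416, -9.024, 10.816) = (-0.8992, 1.0048, -1.1072)
∂F/∂b at (-0.8992, 1.0048, -1.1072) = 10.944

10.944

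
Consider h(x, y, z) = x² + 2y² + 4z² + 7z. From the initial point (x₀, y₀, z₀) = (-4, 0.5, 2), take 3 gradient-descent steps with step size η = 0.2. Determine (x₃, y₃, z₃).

(-0.864, 0.004, -1.496)

∇h = (2x, 4y, 8z + 7)
(x₁, y₁, z₁) = (-4, 0.5, 2) − 0.2·(-8, 2, 23) = (-2.4, 0.1, -2.6)
(x₂, y₂, z₂) = (-2.4, 0.1, -2.6) − 0.2·(-4.8, 0.4, -13.8) = (-1.44, 0.02, 0.16)
(x₃, y₃, z₃) = (-1.44, 0.02, 0.16) − 0.2·(-2.88, 0.08, 8.28) = (-0.864, 0.004, -1.496)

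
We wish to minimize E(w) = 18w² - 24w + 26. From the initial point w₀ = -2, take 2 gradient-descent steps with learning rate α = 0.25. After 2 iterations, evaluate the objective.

E′(w) = 36w - 24
Step 1: E′(-2) = -96; w₁ = -2 − 0.25·(-96) = 22
Step 2: E′(22) = 768; w₂ = 22 − 0.25·768 = -170
E(-170) = 524306

524306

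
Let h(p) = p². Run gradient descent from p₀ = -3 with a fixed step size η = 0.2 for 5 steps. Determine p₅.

-0.23328

h′(p) = 2p
p₁ = -3 − 0.2·(-6) = -1.8
p₂ = -1.8 − 0.2·(-3.6) = -1.08
p₃ = -1.08 − 0.2·(-2.16) = -0.648
p₄ = -0.648 − 0.2·(-1.296) = -0.3888
p₅ = -0.3888 − 0.2·(-0.7776) = -0.23328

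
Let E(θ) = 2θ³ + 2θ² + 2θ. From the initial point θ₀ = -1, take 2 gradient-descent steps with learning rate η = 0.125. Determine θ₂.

E′(θ) = 6θ² + 4θ + 2
Step 1: E′(-1) = 4; θ₁ = -1 − 0.125·4 = -1.5
Step 2: E′(-1.5) = 9.5; θ₂ = -1.5 − 0.125·9.5 = -2.6875

-2.6875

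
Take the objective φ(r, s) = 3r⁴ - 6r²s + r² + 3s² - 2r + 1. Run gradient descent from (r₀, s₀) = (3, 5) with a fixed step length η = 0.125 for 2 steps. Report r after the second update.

∇φ = (12r³ - 12rs + 2r - 2, -6r² + 6s)
(r₁, s₁) = (3, 5) − 0.125·(148, -24) = (-15.5, 8)
(r₂, s₂) = (-15.5, 8) − 0.125·(-43231.5, -1393.5) = (5388.4375, 182.1875)
r = 5388.4375

5388.4375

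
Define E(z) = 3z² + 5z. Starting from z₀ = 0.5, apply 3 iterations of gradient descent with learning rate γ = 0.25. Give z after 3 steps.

E′(z) = 6z + 5
z₁ = 0.5 − 0.25·8 = -1.5
z₂ = -1.5 − 0.25·(-4) = -0.5
z₃ = -0.5 − 0.25·2 = -1

-1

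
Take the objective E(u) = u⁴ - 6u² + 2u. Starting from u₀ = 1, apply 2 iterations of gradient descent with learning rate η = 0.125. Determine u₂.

E′(u) = 4u³ - 12u + 2
u₁ = 1 − 0.125·(-6) = 1.75
u₂ = 1.75 − 0.125·2.4375 = 1.4453125

1.4453125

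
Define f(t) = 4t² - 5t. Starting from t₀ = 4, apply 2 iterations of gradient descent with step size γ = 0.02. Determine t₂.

3.0064

f′(t) = 8t - 5
Step 1: f′(4) = 27; t₁ = 4 − 0.02·27 = 3.46
Step 2: f′(3.46) = 22.68; t₂ = 3.46 − 0.02·22.68 = 3.0064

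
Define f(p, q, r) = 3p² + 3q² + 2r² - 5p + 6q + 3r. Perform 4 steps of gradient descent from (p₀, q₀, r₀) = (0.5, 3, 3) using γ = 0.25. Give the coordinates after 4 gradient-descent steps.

(0.8125, -0.75, -0.75)

∇f = (6p - 5, 6q + 6, 4r + 3)
(p₁, q₁, r₁) = (0.5, 3, 3) − 0.25·(-2, 24, 15) = (1, -3, -0.75)
(p₂, q₂, r₂) = (1, -3, -0.75) − 0.25·(1, -12, 0) = (0.75, 0, -0.75)
(p₃, q₃, r₃) = (0.75, 0, -0.75) − 0.25·(-0.5, 6, 0) = (0.875, -1.5, -0.75)
(p₄, q₄, r₄) = (0.875, -1.5, -0.75) − 0.25·(0.25, -3, 0) = (0.8125, -0.75, -0.75)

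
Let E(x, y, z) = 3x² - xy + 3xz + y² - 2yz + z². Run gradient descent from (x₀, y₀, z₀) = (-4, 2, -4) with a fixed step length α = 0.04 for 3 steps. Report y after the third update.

∇E = (6x - y + 3z, -x + 2y - 2z, 3x - 2y + 2z)
(x₁, y₁, z₁) = (-4, 2, -4) − 0.04·(-38, 16, -24) = (-2.48, 1.36, -3.04)
(x₂, y₂, z₂) = (-2.48, 1.36, -3.04) − 0.04·(-25.36, 11.28, -16.24) = (-1.4656, 0.9088, -2.3904)
(x₃, y₃, z₃) = (-1.4656, 0.9088, -2.3904) − 0.04·(-16.8736, 8.064, -10.9952) = (-0.790656, 0.58624, -1.950592)
y = 0.58624

0.58624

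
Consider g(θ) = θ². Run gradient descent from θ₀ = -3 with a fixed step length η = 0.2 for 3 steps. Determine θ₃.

g′(θ) = 2θ
θ₁ = -3 − 0.2·(-6) = -1.8
θ₂ = -1.8 − 0.2·(-3.6) = -1.08
θ₃ = -1.08 − 0.2·(-2.16) = -0.648

-0.648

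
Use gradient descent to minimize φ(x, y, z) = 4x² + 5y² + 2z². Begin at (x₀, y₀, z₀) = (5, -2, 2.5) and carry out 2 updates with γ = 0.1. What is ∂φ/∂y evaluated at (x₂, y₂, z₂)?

∇φ = (8x, 10y, 4z)
Step 1: at (5, -2, 2.5), ∇φ = (40, -20, 10) → (5, -2, 2.5) − 0.1·(40, -20, 10) = (1, 0, 1.5)
Step 2: at (1, 0, 1.5), ∇φ = (8, 0, 6) → (1, 0, 1.5) − 0.1·(8, 0, 6) = (0.2, 0, 0.9)
∂φ/∂y at (0.2, 0, 0.9) = 0

0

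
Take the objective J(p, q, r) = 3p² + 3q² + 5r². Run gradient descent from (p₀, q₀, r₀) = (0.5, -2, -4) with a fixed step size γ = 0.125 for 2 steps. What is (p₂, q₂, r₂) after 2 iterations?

∇J = (6p, 6q, 10r)
(p₁, q₁, r₁) = (0.5, -2, -4) − 0.125·(3, -12, -40) = (0.125, -0.5, 1)
(p₂, q₂, r₂) = (0.125, -0.5, 1) − 0.125·(0.75, -3, 10) = (0.03125, -0.125, -0.25)

(0.03125, -0.125, -0.25)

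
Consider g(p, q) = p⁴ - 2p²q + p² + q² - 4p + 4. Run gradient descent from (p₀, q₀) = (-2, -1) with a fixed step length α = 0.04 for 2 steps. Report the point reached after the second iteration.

∇g = (4p³ - 4pq + 2p - 4, -2p² + 2q)
Step 1: at (-2, -1), ∇g = (-48, -10) → (-2, -1) − 0.04·(-48, -10) = (-0.08, -0.6)
Step 2: at (-0.08, -0.6), ∇g = (-4.354048, -1.2128) → (-0.08, -0.6) − 0.04·(-4.354048, -1.2128) = (0.09416192, -0.551488)

(0.09416192, -0.551488)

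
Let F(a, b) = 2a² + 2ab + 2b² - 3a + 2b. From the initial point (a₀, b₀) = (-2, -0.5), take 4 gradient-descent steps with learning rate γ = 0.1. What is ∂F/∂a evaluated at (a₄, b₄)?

-1.8432

∇F = (4a + 2b - 3, 2a + 4b + 2)
(a₁, b₁) = (-2, -0.5) − 0.1·(-12, -4) = (-0.8, -0.1)
(a₂, b₂) = (-0.8, -0.1) − 0.1·(-6.4, 0) = (-0.16, -0.1)
(a₃, b₃) = (-0.16, -0.1) − 0.1·(-3.84, 1.28) = (0.224, -0.228)
(a₄, b₄) = (0.224, -0.228) − 0.1·(-2.56, 1.536) = (0.48, -0.3816)
∂F/∂a at (0.48, -0.3816) = -1.8432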